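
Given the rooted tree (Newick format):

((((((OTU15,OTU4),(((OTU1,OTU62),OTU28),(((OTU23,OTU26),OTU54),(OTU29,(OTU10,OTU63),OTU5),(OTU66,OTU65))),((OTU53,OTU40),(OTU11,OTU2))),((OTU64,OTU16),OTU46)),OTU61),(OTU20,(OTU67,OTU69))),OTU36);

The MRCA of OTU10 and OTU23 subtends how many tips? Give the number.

The MRCA of OTU10 and OTU23 is the node subtending (((OTU23,OTU26),OTU54),(OTU29,(OTU10,OTU63),OTU5),(OTU66,OTU65)).
That clade contains 9 terminal taxa: OTU10, OTU23, OTU26, OTU29, OTU5, OTU54, OTU63, OTU65, OTU66.

9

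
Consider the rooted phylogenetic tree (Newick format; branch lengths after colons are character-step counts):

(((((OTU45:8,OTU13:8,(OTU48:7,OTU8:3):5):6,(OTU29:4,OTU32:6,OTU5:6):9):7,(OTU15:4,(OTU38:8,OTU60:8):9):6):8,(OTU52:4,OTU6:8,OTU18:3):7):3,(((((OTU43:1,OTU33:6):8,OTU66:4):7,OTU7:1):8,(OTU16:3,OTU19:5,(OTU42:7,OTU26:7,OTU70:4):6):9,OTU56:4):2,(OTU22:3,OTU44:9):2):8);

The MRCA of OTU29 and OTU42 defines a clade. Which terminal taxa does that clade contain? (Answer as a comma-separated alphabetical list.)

Tracing OTU29: it sits inside (OTU29,OTU32,OTU5).
Tracing OTU42: it sits inside (OTU42,OTU26,OTU70).
The smallest clade enclosing both is the whole tree (their MRCA is the root), so the answer is all 25 tips in alphabetical order.

OTU13, OTU15, OTU16, OTU18, OTU19, OTU22, OTU26, OTU29, OTU32, OTU33, OTU38, OTU42, OTU43, OTU44, OTU45, OTU48, OTU5, OTU52, OTU56, OTU6, OTU60, OTU66, OTU7, OTU70, OTU8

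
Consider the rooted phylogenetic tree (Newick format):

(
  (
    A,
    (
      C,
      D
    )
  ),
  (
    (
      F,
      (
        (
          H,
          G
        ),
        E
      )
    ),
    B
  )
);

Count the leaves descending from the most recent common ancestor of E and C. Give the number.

8

The MRCA of E and C is the root, so the clade is the entire tree.
That clade contains 8 terminal taxa: A, B, C, D, E, F, G, H.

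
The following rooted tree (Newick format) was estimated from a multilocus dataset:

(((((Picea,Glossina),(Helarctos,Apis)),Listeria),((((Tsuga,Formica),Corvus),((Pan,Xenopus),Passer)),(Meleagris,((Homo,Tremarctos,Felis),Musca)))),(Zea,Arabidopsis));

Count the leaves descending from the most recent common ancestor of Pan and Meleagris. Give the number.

11

The MRCA of Pan and Meleagris is the node subtending ((((Tsuga,Formica),Corvus),((Pan,Xenopus),Passer)),(Meleagris,((Homo,Tremarctos,Felis),Musca))).
That clade contains 11 terminal taxa: Corvus, Felis, Formica, Homo, Meleagris, Musca, Pan, Passer, Tremarctos, Tsuga, Xenopus.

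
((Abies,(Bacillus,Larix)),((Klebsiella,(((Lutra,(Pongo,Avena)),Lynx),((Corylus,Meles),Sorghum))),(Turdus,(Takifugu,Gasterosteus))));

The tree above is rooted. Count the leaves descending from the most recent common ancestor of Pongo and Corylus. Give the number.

The MRCA of Pongo and Corylus is the node subtending (((Lutra,(Pongo,Avena)),Lynx),((Corylus,Meles),Sorghum)).
That clade contains 7 terminal taxa: Avena, Corylus, Lutra, Lynx, Meles, Pongo, Sorghum.

7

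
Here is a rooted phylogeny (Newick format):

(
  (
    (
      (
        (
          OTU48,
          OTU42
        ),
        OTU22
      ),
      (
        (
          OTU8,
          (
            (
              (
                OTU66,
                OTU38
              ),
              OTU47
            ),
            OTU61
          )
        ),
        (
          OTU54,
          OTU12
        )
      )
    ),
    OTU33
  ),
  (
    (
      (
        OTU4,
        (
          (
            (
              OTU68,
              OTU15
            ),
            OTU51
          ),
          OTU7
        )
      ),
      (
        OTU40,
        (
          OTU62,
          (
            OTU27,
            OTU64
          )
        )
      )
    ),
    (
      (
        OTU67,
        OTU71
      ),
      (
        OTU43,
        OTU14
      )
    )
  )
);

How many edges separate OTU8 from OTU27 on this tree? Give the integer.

The MRCA of OTU8 and OTU27 is the root of the tree.
From OTU8 up to that node: 5 branches. From OTU27 up to the same node: 6 branches. Total: 5 + 6 = 11.

11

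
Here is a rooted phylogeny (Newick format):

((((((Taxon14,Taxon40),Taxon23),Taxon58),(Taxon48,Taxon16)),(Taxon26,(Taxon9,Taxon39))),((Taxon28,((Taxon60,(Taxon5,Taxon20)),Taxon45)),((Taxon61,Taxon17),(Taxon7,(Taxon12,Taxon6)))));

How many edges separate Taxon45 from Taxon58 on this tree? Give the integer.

8

The MRCA of Taxon45 and Taxon58 is the root of the tree.
From Taxon45 up to that node: 4 branches. From Taxon58 up to the same node: 4 branches. Total: 4 + 4 = 8.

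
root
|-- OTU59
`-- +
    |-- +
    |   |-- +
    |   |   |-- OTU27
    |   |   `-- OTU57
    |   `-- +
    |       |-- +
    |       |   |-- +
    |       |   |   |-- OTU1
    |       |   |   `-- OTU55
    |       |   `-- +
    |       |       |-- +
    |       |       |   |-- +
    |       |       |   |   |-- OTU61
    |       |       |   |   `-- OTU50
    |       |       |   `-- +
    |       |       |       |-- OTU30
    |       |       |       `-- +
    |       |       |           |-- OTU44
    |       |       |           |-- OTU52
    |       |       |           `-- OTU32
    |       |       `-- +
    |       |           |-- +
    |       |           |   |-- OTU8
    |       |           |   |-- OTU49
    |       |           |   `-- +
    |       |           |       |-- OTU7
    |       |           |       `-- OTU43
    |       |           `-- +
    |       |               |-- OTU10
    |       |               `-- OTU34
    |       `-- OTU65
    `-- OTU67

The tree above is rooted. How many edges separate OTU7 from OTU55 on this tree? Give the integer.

7

The MRCA of OTU7 and OTU55 is the node subtending ((OTU1,OTU55),(((OTU61,OTU50),(OTU30,(OTU44,OTU52,OTU32))),((OTU8,OTU49,(OTU7,OTU43)),(OTU10,OTU34)))).
From OTU7 up to that node: 5 branches. From OTU55 up to the same node: 2 branches. Total: 5 + 2 = 7.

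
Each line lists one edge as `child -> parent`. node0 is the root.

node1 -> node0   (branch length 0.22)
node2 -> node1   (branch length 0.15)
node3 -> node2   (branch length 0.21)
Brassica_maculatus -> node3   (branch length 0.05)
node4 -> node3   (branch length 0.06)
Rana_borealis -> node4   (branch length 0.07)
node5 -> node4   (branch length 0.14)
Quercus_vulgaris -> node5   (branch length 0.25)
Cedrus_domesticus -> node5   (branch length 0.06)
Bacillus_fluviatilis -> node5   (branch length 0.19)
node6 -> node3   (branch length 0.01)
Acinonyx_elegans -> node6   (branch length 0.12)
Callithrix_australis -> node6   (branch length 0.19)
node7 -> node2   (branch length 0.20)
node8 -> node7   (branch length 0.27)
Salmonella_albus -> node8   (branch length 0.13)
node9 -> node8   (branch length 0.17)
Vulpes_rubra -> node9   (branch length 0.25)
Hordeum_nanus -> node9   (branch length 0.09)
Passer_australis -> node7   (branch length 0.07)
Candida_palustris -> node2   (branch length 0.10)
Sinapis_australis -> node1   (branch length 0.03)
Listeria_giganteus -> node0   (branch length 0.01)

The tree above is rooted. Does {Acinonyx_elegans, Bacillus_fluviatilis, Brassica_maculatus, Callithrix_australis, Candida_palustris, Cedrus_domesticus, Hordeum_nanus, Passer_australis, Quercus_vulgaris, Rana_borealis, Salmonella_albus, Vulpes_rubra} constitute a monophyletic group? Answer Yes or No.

The most recent common ancestor of these taxa subtends ((Brassica_maculatus,(Rana_borealis,(Quercus_vulgaris,Cedrus_domesticus,Bacillus_fluviatilis)),(Acinonyx_elegans,Callithrix_australis)),((Salmonella_albus,(Vulpes_rubra,Hordeum_nanus)),Passer_australis),Candida_palustris).
That clade has exactly 12 tips — every listed taxon and nothing else — so the group is monophyletic.

Yes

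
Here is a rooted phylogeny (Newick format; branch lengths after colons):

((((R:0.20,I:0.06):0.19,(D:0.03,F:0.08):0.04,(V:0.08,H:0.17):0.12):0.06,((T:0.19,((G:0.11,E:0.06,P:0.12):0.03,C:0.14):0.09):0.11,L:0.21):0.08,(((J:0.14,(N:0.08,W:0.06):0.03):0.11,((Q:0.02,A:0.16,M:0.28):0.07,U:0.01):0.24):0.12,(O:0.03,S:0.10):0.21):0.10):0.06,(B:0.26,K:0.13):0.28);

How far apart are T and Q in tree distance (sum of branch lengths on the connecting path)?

The path runs T → … → MRCA → … → Q; the MRCA is the node subtending (((R,I),(D,F),(V,H)),((T,((G,E,P),C)),L),(((J,(N,W)),((Q,A,M),U)),(O,S))).
Branch lengths along that path: 0.19 + 0.11 + 0.08 + 0.10 + 0.12 + 0.24 + 0.07 + 0.02 = 0.93.

0.93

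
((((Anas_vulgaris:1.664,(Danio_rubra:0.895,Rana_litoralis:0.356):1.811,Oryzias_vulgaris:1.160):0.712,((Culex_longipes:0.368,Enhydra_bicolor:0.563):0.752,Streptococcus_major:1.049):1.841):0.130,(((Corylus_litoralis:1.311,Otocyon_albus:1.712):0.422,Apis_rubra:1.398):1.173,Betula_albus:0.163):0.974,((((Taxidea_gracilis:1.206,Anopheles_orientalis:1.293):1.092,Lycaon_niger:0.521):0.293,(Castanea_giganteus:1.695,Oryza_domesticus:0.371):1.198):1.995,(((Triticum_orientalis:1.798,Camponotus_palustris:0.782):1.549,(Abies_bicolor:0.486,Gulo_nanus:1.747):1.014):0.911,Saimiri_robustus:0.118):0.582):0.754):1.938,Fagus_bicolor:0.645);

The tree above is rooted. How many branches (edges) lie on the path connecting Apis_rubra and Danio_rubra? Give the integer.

7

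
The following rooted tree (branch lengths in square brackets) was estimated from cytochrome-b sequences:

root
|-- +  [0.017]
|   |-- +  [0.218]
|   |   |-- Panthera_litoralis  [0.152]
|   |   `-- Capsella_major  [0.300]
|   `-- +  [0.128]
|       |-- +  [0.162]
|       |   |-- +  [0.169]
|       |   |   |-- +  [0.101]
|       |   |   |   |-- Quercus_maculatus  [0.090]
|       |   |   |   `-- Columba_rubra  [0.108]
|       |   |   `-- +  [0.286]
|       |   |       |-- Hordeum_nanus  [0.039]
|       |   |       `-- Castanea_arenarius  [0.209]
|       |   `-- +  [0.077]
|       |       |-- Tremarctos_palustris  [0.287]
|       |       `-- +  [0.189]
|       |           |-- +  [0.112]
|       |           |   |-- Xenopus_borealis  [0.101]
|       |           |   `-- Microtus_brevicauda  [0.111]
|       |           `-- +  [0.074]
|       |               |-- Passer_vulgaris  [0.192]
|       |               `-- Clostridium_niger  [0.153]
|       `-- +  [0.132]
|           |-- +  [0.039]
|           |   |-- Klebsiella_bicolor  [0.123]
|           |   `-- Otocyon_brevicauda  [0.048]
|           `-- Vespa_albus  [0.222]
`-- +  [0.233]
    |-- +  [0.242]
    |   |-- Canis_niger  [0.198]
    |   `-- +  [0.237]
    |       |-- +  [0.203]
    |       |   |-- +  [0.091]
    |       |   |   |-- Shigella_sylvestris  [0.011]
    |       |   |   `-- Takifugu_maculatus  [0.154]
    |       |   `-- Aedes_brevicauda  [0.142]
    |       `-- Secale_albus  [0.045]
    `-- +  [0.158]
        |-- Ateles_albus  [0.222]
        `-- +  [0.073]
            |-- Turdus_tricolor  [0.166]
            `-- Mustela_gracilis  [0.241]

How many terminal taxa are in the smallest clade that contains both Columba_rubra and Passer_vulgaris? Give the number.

9

The MRCA of Columba_rubra and Passer_vulgaris is the node subtending (((Quercus_maculatus,Columba_rubra),(Hordeum_nanus,Castanea_arenarius)),(Tremarctos_palustris,((Xenopus_borealis,Microtus_brevicauda),(Passer_vulgaris,Clostridium_niger)))).
That clade contains 9 terminal taxa: Castanea_arenarius, Clostridium_niger, Columba_rubra, Hordeum_nanus, Microtus_brevicauda, Passer_vulgaris, Quercus_maculatus, Tremarctos_palustris, Xenopus_borealis.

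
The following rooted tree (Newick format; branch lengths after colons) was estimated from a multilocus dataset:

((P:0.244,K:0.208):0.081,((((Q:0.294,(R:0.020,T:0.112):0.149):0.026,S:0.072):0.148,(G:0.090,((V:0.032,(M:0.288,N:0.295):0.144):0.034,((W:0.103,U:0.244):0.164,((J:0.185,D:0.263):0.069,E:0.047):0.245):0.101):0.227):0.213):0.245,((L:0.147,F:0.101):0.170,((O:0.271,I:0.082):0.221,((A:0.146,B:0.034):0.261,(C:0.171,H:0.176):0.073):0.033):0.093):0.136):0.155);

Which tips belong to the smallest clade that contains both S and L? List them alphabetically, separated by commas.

A, B, C, D, E, F, G, H, I, J, L, M, N, O, Q, R, S, T, U, V, W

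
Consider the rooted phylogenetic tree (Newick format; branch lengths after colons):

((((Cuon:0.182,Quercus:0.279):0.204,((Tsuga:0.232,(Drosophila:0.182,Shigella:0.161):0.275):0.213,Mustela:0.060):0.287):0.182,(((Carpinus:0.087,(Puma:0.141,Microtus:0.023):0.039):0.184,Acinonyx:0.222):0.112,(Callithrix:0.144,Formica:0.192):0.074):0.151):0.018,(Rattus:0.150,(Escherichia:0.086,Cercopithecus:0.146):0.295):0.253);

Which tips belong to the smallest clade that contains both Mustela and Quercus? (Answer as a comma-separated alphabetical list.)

Tracing Mustela: it sits inside ((Tsuga,(Drosophila,Shigella)),Mustela).
Tracing Quercus: it sits inside (Cuon,Quercus).
The smallest clade enclosing both is ((Cuon,Quercus),((Tsuga,(Drosophila,Shigella)),Mustela)); the answer is its 6 terminal taxa in alphabetical order.

Cuon, Drosophila, Mustela, Quercus, Shigella, Tsuga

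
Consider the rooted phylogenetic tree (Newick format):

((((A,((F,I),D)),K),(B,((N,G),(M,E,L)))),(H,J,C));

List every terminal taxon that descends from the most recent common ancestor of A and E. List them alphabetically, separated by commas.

A, B, D, E, F, G, I, K, L, M, N

Tracing A: it sits inside (A,((F,I),D)).
Tracing E: it sits inside (M,E,L).
The smallest clade enclosing both is (((A,((F,I),D)),K),(B,((N,G),(M,E,L)))); the answer is its 11 terminal taxa in alphabetical order.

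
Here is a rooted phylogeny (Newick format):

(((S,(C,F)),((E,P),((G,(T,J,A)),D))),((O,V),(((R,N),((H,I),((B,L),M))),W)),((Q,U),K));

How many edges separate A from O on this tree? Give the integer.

9

The MRCA of A and O is the root of the tree.
From A up to that node: 6 branches. From O up to the same node: 3 branches. Total: 6 + 3 = 9.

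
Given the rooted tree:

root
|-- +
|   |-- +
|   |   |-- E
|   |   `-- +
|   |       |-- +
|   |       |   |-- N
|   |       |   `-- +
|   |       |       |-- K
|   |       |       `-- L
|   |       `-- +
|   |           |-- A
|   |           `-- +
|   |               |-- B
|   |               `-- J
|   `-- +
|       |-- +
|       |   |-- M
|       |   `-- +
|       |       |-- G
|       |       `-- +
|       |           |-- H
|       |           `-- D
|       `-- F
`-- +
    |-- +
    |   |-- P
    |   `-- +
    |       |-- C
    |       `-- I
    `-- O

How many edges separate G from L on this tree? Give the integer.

9

The MRCA of G and L is the node subtending ((E,((N,(K,L)),(A,(B,J)))),((M,(G,(H,D))),F)).
From G up to that node: 4 branches. From L up to the same node: 5 branches. Total: 4 + 5 = 9.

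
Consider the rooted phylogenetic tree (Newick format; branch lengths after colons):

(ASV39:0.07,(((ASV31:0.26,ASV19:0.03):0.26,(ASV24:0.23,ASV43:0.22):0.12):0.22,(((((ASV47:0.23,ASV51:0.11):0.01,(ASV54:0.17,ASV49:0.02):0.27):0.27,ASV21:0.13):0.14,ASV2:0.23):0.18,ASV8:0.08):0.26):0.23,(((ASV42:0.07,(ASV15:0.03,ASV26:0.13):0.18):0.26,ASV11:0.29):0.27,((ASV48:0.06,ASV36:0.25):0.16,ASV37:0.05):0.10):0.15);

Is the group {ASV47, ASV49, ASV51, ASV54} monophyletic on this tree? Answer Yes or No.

Yes

The most recent common ancestor of these taxa subtends ((ASV47,ASV51),(ASV54,ASV49)).
That clade has exactly 4 tips — every listed taxon and nothing else — so the group is monophyletic.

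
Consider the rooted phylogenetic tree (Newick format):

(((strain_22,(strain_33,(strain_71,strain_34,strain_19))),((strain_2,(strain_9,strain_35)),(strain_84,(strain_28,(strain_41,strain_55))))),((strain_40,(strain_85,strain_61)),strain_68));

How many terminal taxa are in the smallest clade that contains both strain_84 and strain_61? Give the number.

The MRCA of strain_84 and strain_61 is the root, so the clade is the entire tree.
That clade contains 16 terminal taxa: strain_19, strain_2, strain_22, strain_28, strain_33, strain_34, strain_35, strain_40, strain_41, strain_55, strain_61, strain_68, strain_71, strain_84, strain_85, strain_9.

16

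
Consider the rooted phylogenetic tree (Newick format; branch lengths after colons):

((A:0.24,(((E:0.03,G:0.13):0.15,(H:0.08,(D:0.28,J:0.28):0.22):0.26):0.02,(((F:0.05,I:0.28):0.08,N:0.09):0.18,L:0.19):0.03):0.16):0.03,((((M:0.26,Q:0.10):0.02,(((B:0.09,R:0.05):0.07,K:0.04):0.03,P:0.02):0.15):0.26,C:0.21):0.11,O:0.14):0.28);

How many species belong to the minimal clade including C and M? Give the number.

The MRCA of C and M is the node subtending (((M,Q),(((B,R),K),P)),C).
That clade contains 7 terminal taxa: B, C, K, M, P, Q, R.

7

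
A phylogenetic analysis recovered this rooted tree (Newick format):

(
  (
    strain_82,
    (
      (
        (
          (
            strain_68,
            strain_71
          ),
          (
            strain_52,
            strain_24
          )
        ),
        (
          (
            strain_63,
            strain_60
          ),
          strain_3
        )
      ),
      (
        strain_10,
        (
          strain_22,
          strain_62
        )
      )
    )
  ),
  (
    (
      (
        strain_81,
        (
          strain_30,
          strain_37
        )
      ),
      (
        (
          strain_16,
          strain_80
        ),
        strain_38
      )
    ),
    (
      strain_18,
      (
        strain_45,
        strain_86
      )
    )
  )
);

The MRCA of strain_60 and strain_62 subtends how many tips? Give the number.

10

The MRCA of strain_60 and strain_62 is the node subtending ((((strain_68,strain_71),(strain_52,strain_24)),((strain_63,strain_60),strain_3)),(strain_10,(strain_22,strain_62))).
That clade contains 10 terminal taxa: strain_10, strain_22, strain_24, strain_3, strain_52, strain_60, strain_62, strain_63, strain_68, strain_71.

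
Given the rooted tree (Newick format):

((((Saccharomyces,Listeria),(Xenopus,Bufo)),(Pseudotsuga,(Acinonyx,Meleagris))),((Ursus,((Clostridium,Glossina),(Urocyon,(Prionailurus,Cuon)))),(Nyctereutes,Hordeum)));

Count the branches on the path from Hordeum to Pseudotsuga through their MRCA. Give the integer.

The MRCA of Hordeum and Pseudotsuga is the root of the tree.
From Hordeum up to that node: 3 branches. From Pseudotsuga up to the same node: 3 branches. Total: 3 + 3 = 6.

6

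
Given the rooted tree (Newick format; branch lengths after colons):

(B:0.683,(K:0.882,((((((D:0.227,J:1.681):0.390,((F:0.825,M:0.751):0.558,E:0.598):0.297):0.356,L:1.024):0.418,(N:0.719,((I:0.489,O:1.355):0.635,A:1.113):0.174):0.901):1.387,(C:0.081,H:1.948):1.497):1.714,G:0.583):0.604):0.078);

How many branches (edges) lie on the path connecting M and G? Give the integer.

The MRCA of M and G is the node subtending ((((((D,J),((F,M),E)),L),(N,((I,O),A))),(C,H)),G).
From M up to that node: 7 branches. From G up to the same node: 1 branch. Total: 7 + 1 = 8.

8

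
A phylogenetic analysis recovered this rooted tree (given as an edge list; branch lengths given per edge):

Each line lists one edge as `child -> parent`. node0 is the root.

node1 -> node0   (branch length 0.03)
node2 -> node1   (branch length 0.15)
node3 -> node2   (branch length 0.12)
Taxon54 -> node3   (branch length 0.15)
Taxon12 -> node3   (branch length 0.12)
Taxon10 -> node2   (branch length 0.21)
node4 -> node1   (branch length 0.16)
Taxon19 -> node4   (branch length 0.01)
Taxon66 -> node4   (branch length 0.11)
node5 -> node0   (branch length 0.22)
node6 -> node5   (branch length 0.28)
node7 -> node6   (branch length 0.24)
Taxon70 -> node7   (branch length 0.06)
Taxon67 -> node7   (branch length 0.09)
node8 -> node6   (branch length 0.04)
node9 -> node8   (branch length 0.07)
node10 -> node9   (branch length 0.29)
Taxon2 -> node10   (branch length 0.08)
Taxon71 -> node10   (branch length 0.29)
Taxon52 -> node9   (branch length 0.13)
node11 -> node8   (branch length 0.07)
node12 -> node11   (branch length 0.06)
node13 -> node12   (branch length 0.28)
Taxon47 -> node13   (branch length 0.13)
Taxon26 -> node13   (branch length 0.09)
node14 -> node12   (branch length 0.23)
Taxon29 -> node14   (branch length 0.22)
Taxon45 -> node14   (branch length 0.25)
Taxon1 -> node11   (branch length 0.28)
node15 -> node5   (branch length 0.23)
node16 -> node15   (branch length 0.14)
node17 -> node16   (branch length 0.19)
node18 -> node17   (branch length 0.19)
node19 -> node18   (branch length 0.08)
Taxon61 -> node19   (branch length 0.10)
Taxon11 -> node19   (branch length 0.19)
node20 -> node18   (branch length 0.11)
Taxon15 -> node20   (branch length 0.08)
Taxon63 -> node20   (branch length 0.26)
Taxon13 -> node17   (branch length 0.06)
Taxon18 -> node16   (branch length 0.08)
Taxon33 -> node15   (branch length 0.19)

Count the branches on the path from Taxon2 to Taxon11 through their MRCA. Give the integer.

11

The MRCA of Taxon2 and Taxon11 is the node subtending (((Taxon70,Taxon67),(((Taxon2,Taxon71),Taxon52),(((Taxon47,Taxon26),(Taxon29,Taxon45)),Taxon1))),(((((Taxon61,Taxon11),(Taxon15,Taxon63)),Taxon13),Taxon18),Taxon33)).
From Taxon2 up to that node: 5 branches. From Taxon11 up to the same node: 6 branches. Total: 5 + 6 = 11.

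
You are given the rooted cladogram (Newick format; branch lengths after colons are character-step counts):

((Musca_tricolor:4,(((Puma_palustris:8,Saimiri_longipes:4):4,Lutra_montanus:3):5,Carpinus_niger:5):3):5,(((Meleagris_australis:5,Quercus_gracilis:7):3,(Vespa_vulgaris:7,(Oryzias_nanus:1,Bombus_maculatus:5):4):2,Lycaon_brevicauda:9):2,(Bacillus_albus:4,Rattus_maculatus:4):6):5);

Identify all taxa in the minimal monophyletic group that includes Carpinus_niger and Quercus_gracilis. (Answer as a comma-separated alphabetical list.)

Bacillus_albus, Bombus_maculatus, Carpinus_niger, Lutra_montanus, Lycaon_brevicauda, Meleagris_australis, Musca_tricolor, Oryzias_nanus, Puma_palustris, Quercus_gracilis, Rattus_maculatus, Saimiri_longipes, Vespa_vulgaris

Tracing Carpinus_niger: it sits inside (((Puma_palustris,Saimiri_longipes),Lutra_montanus),Carpinus_niger).
Tracing Quercus_gracilis: it sits inside (Meleagris_australis,Quercus_gracilis).
The smallest clade enclosing both is the whole tree (their MRCA is the root), so the answer is all 13 tips in alphabetical order.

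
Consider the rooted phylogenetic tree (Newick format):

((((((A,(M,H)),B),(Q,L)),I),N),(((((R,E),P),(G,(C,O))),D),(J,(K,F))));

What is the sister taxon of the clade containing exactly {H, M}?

A

The clade containing exactly {H, M} attaches to the tree at the node subtending (A,(M,H)).
The other lineage descending from that same node — the sister group — is the single tip A.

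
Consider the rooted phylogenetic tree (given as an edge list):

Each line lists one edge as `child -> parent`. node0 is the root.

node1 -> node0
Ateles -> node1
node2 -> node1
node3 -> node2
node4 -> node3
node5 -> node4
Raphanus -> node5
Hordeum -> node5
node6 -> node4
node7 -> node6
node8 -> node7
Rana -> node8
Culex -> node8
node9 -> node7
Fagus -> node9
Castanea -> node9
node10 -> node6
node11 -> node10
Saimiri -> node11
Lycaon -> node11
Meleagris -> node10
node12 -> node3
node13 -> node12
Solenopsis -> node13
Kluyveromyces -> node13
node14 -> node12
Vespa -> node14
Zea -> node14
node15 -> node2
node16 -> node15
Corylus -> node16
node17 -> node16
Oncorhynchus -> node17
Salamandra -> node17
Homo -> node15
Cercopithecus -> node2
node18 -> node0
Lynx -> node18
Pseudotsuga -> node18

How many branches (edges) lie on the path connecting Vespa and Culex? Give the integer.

The MRCA of Vespa and Culex is the node subtending (((Raphanus,Hordeum),(((Rana,Culex),(Fagus,Castanea)),((Saimiri,Lycaon),Meleagris))),((Solenopsis,Kluyveromyces),(Vespa,Zea))).
From Vespa up to that node: 3 branches. From Culex up to the same node: 5 branches. Total: 3 + 5 = 8.

8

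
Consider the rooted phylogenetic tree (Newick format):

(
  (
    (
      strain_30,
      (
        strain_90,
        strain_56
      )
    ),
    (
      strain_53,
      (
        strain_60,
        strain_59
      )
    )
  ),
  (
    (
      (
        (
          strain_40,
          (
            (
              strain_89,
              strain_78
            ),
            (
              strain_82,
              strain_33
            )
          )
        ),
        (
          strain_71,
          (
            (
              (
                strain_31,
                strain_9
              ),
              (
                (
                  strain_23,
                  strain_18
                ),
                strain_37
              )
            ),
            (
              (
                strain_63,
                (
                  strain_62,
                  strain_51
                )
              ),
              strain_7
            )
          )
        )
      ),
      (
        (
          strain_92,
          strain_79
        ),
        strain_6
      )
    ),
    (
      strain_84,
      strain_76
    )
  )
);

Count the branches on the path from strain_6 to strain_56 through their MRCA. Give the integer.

8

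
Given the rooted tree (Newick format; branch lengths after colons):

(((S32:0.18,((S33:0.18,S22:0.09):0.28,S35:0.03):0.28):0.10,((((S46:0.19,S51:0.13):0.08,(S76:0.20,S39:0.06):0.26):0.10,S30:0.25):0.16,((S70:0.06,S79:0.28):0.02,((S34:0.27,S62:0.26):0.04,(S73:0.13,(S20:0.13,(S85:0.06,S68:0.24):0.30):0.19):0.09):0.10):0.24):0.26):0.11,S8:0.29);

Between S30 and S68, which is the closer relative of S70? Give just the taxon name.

S68

The MRCA of S70 and S68 subtends ((S70,S79),((S34,S62),(S73,(S20,(S85,S68))))) (8 taxa).
The MRCA of S70 and S30 subtends ((((S46,S51),(S76,S39)),S30),((S70,S79),((S34,S62),(S73,(S20,(S85,S68)))))) (13 taxa).
The first is nested inside the second, so S70 shares a more recent common ancestor with S68.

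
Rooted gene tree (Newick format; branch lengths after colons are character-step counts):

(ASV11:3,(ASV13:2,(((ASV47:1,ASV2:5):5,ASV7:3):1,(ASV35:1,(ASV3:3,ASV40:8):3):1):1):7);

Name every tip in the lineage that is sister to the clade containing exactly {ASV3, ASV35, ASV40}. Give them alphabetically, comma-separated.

The clade containing exactly {ASV3, ASV35, ASV40} attaches to the tree at the node subtending (((ASV47,ASV2),ASV7),(ASV35,(ASV3,ASV40))).
The other lineage descending from that same node — the sister group — is ((ASV47,ASV2),ASV7); its 3 tips in alphabetical order are the answer.

ASV2, ASV47, ASV7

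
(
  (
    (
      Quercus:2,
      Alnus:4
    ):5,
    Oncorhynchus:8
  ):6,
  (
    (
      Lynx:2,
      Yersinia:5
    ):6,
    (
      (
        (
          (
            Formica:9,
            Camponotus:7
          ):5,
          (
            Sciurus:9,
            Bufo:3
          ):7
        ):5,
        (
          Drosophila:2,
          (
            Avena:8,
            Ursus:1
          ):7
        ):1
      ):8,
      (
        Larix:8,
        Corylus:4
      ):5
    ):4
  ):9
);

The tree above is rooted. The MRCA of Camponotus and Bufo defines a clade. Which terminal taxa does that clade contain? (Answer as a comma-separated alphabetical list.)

Bufo, Camponotus, Formica, Sciurus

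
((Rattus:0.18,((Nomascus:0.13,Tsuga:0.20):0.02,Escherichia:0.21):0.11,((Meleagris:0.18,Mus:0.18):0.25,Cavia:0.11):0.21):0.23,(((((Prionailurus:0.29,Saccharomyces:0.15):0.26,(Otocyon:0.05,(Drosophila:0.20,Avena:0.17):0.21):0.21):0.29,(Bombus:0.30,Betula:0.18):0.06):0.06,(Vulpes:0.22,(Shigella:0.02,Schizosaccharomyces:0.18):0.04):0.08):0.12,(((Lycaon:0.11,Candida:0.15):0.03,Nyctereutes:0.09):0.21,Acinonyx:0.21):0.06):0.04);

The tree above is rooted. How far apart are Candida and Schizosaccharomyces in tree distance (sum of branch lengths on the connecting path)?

The path runs Candida → … → MRCA → … → Schizosaccharomyces; the MRCA is the node subtending (((((Prionailurus,Saccharomyces),(Otocyon,(Drosophila,Avena))),(Bombus,Betula)),(Vulpes,(Shigella,Schizosaccharomyces))),(((Lycaon,Candida),Nyctereutes),Acinonyx)).
Branch lengths along that path: 0.15 + 0.03 + 0.21 + 0.06 + 0.12 + 0.08 + 0.04 + 0.18 = 0.87.

0.87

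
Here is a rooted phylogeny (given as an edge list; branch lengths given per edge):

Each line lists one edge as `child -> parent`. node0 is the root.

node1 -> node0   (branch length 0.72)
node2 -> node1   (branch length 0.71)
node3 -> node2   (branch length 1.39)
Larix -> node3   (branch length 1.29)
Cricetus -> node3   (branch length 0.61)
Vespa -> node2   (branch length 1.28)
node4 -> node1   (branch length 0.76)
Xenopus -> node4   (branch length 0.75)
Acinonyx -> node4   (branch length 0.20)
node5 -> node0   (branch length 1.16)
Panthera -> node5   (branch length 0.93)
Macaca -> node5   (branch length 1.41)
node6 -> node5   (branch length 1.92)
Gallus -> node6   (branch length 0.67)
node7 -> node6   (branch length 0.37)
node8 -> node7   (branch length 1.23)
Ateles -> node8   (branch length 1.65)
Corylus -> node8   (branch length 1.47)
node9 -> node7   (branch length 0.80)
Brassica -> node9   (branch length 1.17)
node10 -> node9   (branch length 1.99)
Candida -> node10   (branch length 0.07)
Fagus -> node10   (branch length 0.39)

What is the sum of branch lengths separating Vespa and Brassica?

8.13

The path runs Vespa → … → MRCA → … → Brassica; the MRCA is the root of the tree.
Branch lengths along that path: 1.28 + 0.71 + 0.72 + 1.16 + 1.92 + 0.37 + 0.80 + 1.17 = 8.13.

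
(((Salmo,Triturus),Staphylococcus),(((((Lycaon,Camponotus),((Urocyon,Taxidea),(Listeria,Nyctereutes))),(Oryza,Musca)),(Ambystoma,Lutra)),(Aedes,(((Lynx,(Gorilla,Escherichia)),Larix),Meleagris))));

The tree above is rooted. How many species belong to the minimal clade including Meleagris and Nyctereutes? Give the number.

16

The MRCA of Meleagris and Nyctereutes is the node subtending (((((Lycaon,Camponotus),((Urocyon,Taxidea),(Listeria,Nyctereutes))),(Oryza,Musca)),(Ambystoma,Lutra)),(Aedes,(((Lynx,(Gorilla,Escherichia)),Larix),Meleagris))).
That clade contains 16 terminal taxa: Aedes, Ambystoma, Camponotus, Escherichia, Gorilla, Larix, Listeria, Lutra, Lycaon, Lynx, Meleagris, Musca, Nyctereutes, Oryza, Taxidea, Urocyon.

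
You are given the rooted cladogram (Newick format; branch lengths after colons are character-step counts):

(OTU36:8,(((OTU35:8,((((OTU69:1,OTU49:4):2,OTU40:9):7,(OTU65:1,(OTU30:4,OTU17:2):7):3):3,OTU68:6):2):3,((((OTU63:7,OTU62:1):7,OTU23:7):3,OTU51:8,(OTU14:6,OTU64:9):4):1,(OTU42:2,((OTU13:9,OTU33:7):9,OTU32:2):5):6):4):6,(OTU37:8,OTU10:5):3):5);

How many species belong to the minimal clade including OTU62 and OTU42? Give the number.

10

The MRCA of OTU62 and OTU42 is the node subtending ((((OTU63,OTU62),OTU23),OTU51,(OTU14,OTU64)),(OTU42,((OTU13,OTU33),OTU32))).
That clade contains 10 terminal taxa: OTU13, OTU14, OTU23, OTU32, OTU33, OTU42, OTU51, OTU62, OTU63, OTU64.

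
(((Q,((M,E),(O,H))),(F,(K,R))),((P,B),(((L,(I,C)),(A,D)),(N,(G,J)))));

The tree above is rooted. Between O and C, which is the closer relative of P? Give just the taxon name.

The MRCA of P and C subtends ((P,B),(((L,(I,C)),(A,D)),(N,(G,J)))) (10 taxa).
The MRCA of P and O is the root, subtending the entire tree (18 taxa).
The first is nested inside the second, so P shares a more recent common ancestor with C.

C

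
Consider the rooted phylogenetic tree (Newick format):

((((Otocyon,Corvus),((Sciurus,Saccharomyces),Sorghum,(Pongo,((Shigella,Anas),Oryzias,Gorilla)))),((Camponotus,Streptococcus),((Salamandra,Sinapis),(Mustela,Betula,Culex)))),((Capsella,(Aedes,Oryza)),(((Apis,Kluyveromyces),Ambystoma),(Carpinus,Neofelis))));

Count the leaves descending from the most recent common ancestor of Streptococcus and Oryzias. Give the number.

17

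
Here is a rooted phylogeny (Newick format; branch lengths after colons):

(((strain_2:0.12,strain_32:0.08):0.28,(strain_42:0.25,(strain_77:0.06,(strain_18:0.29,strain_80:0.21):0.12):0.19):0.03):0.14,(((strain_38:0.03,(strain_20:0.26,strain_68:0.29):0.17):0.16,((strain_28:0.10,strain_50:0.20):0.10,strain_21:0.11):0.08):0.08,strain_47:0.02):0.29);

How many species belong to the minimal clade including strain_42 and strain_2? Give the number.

6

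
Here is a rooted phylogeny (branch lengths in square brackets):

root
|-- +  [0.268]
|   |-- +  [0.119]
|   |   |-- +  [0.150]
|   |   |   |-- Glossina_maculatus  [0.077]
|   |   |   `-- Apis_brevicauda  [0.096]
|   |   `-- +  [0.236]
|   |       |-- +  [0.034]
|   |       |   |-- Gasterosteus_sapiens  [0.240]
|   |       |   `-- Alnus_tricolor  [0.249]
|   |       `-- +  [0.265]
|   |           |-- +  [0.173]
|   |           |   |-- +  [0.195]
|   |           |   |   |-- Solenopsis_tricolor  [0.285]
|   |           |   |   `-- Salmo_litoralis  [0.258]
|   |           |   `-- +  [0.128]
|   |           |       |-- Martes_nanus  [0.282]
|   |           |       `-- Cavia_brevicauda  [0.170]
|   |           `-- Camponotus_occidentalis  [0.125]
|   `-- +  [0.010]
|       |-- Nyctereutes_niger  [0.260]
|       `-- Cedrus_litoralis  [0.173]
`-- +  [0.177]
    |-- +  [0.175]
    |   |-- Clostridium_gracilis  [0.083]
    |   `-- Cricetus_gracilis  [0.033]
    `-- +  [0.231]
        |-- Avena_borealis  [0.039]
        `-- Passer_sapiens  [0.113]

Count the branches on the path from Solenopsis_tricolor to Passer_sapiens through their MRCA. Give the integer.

10

The MRCA of Solenopsis_tricolor and Passer_sapiens is the root of the tree.
From Solenopsis_tricolor up to that node: 7 branches. From Passer_sapiens up to the same node: 3 branches. Total: 7 + 3 = 10.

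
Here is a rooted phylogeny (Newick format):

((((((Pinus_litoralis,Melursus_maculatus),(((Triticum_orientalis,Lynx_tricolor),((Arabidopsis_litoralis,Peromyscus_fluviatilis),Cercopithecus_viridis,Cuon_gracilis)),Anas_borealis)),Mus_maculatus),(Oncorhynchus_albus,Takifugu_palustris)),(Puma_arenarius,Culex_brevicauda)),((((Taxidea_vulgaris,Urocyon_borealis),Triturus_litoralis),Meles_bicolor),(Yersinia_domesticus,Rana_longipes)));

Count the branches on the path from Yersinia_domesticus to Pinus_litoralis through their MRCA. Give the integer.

9

The MRCA of Yersinia_domesticus and Pinus_litoralis is the root of the tree.
From Yersinia_domesticus up to that node: 3 branches. From Pinus_litoralis up to the same node: 6 branches. Total: 3 + 6 = 9.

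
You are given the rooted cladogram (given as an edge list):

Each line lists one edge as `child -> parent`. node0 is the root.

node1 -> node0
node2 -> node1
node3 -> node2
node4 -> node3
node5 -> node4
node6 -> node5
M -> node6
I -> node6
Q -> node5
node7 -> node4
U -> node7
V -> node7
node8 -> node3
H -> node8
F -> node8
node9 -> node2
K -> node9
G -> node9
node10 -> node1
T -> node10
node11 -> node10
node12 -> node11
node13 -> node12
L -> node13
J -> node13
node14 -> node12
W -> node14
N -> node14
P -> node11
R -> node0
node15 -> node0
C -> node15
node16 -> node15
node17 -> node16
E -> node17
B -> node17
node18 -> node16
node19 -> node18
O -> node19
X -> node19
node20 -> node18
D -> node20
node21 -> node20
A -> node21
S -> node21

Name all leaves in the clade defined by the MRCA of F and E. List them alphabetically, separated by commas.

A, B, C, D, E, F, G, H, I, J, K, L, M, N, O, P, Q, R, S, T, U, V, W, X

Tracing F: it sits inside (H,F).
Tracing E: it sits inside (E,B).
The smallest clade enclosing both is the whole tree (their MRCA is the root), so the answer is all 24 tips in alphabetical order.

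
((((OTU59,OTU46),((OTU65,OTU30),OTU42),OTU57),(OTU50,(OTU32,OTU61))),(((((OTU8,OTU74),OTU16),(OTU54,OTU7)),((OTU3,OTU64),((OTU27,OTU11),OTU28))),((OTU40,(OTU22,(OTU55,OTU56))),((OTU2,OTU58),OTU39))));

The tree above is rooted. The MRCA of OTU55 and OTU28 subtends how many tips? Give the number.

17

The MRCA of OTU55 and OTU28 is the node subtending (((((OTU8,OTU74),OTU16),(OTU54,OTU7)),((OTU3,OTU64),((OTU27,OTU11),OTU28))),((OTU40,(OTU22,(OTU55,OTU56))),((OTU2,OTU58),OTU39))).
That clade contains 17 terminal taxa: OTU11, OTU16, OTU2, OTU22, OTU27, OTU28, OTU3, OTU39, OTU40, OTU54, OTU55, OTU56, OTU58, OTU64, OTU7, OTU74, OTU8.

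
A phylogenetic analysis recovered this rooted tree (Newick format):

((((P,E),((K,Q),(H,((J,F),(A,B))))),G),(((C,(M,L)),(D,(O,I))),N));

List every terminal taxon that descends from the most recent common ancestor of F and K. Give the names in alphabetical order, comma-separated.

A, B, F, H, J, K, Q

Tracing F: it sits inside (J,F).
Tracing K: it sits inside (K,Q).
The smallest clade enclosing both is ((K,Q),(H,((J,F),(A,B)))); the answer is its 7 terminal taxa in alphabetical order.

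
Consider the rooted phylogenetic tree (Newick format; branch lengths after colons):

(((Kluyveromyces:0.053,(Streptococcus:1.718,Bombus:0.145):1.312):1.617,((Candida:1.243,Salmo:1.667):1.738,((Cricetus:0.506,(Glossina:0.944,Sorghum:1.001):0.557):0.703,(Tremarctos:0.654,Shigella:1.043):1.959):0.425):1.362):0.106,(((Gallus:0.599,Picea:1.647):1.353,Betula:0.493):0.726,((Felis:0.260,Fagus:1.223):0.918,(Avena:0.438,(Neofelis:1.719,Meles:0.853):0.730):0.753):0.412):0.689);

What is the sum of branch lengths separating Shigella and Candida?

6.408

The path runs Shigella → … → MRCA → … → Candida; the MRCA is the node subtending ((Candida,Salmo),((Cricetus,(Glossina,Sorghum)),(Tremarctos,Shigella))).
Branch lengths along that path: 1.043 + 1.959 + 0.425 + 1.738 + 1.243 = 6.408.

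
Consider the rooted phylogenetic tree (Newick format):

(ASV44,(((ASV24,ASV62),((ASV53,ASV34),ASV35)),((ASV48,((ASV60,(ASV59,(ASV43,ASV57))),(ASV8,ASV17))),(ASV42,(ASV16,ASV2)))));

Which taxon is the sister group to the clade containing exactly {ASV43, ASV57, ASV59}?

ASV60

The clade containing exactly {ASV43, ASV57, ASV59} attaches to the tree at the node subtending (ASV60,(ASV59,(ASV43,ASV57))).
The other lineage descending from that same node — the sister group — is the single tip ASV60.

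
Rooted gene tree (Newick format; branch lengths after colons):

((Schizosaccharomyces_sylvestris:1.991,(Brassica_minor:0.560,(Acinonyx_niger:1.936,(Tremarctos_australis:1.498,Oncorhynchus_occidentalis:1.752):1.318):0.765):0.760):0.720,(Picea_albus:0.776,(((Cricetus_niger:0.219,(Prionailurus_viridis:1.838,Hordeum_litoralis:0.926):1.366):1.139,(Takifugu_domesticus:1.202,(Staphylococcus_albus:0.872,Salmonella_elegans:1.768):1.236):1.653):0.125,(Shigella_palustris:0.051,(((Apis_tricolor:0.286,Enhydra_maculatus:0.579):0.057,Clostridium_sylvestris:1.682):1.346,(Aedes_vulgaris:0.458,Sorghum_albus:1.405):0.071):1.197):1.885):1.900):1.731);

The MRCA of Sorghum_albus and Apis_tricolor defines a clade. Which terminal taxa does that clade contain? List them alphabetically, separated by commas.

Tracing Sorghum_albus: it sits inside (Aedes_vulgaris,Sorghum_albus).
Tracing Apis_tricolor: it sits inside (Apis_tricolor,Enhydra_maculatus).
The smallest clade enclosing both is (((Apis_tricolor,Enhydra_maculatus),Clostridium_sylvestris),(Aedes_vulgaris,Sorghum_albus)); the answer is its 5 terminal taxa in alphabetical order.

Aedes_vulgaris, Apis_tricolor, Clostridium_sylvestris, Enhydra_maculatus, Sorghum_albus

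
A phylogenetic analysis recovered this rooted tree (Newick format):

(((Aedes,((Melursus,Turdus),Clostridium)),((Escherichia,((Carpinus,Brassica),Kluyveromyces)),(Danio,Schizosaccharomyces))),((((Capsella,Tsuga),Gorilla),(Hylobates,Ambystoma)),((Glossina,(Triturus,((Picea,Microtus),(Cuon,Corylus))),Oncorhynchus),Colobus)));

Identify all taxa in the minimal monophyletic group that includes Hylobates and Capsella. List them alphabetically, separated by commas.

Tracing Hylobates: it sits inside (Hylobates,Ambystoma).
Tracing Capsella: it sits inside (Capsella,Tsuga).
The smallest clade enclosing both is (((Capsella,Tsuga),Gorilla),(Hylobates,Ambystoma)); the answer is its 5 terminal taxa in alphabetical order.

Ambystoma, Capsella, Gorilla, Hylobates, Tsuga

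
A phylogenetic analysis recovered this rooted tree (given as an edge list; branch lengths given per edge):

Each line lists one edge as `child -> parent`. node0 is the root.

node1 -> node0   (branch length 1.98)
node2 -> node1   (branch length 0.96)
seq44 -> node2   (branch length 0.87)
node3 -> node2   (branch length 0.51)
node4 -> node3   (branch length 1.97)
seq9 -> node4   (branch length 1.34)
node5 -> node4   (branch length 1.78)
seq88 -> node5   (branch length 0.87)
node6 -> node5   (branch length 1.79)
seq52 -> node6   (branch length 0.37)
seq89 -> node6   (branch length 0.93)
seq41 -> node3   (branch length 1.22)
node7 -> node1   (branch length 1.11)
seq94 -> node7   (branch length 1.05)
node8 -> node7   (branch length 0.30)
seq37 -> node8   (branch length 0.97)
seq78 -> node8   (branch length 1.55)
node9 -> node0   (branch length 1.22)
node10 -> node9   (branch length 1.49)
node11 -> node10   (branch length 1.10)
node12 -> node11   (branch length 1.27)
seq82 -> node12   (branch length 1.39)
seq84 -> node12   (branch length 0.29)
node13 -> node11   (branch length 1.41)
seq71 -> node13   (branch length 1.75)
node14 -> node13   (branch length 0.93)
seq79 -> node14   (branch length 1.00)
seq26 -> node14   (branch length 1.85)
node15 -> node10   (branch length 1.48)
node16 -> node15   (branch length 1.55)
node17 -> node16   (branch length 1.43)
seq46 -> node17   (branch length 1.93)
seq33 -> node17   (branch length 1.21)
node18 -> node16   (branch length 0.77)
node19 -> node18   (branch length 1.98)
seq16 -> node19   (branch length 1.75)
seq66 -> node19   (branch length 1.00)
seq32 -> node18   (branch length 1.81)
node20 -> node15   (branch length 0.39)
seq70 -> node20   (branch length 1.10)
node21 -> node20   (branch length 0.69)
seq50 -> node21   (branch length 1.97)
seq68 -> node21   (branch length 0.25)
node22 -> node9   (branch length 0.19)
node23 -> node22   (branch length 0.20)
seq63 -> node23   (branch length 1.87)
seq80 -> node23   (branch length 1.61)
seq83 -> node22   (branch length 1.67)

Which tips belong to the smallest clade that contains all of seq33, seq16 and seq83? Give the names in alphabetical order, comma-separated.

seq16, seq26, seq32, seq33, seq46, seq50, seq63, seq66, seq68, seq70, seq71, seq79, seq80, seq82, seq83, seq84

Tracing seq33: it sits inside (seq46,seq33).
Tracing seq16: it sits inside (seq16,seq66).
Tracing seq83: it sits inside ((seq63,seq80),seq83).
The smallest clade enclosing all 3 is ((((seq82,seq84),(seq71,(seq79,seq26))),(((seq46,seq33),((seq16,seq66),seq32)),(seq70,(seq50,seq68)))),((seq63,seq80),seq83)); the answer is its 16 terminal taxa in alphabetical order.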